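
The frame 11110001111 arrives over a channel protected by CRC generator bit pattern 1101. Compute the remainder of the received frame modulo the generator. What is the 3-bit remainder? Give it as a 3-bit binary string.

Modulo-2 division of 11110001111 by 1101:
  pos 0: 1111 XOR 1101 = 0010
  pos 2: 1000 XOR 1101 = 0101
  pos 3: 1010 XOR 1101 = 0111
  pos 4: 1111 XOR 1101 = 0010
  pos 6: 1011 XOR 1101 = 0110
  pos 7: 1101 XOR 1101 = 0000
Remainder = 000 (zero — the frame passes the CRC check).

000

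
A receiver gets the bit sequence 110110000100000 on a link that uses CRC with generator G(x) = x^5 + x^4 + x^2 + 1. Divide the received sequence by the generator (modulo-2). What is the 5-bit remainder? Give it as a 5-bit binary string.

01011

Modulo-2 division of 110110000100000 by 110101:
  pos 0: 110110 XOR 110101 = 000011
  pos 4: 110001 XOR 110101 = 000100
  pos 7: 100000 XOR 110101 = 010101
  pos 8: 101010 XOR 110101 = 011111
  pos 9: 111110 XOR 110101 = 001011
Remainder = 01011 (nonzero — an error is detected).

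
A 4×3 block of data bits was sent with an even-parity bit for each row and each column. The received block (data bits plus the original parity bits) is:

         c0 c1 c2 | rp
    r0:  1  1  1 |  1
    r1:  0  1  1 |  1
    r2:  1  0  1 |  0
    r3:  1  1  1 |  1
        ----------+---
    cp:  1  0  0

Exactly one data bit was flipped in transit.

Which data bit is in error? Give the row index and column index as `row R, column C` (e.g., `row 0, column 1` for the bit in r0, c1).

Recompute each row's even parity and compare to rp:
  r0: data parity 1, sent rp 1 → ok
  r1: data parity 0, sent rp 1 → mismatch
  r2: data parity 0, sent rp 0 → ok
  r3: data parity 1, sent rp 1 → ok
Recompute each column's even parity and compare to cp:
  c0: data parity 1, sent cp 1 → ok
  c1: data parity 1, sent cp 0 → mismatch
  c2: data parity 0, sent cp 0 → ok
Exactly one row (r1) and one column (c1) fail → the flipped bit is at their intersection.

row 1, column 1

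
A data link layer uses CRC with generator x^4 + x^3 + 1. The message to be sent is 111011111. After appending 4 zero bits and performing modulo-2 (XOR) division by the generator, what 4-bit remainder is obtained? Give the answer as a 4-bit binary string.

Append 4 zeros: 1110111110000. Divide by 11001 (XOR where the leading bit is 1):
  pos 0: 11101 XOR 11001 = 00100
  pos 2: 10011 XOR 11001 = 01010
  pos 3: 10101 XOR 11001 = 01100
  pos 4: 11001 XOR 11001 = 00000
Remainder (last 4 bits) = 0000. This is the CRC / FCS.

0000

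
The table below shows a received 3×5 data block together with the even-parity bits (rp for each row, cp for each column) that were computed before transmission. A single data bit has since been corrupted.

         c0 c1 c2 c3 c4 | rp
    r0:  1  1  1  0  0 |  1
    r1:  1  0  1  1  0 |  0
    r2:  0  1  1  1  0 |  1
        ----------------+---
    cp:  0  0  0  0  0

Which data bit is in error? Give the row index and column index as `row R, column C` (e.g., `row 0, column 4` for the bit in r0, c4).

Recompute each row's even parity and compare to rp:
  r0: data parity 1, sent rp 1 → ok
  r1: data parity 1, sent rp 0 → mismatch
  r2: data parity 1, sent rp 1 → ok
Recompute each column's even parity and compare to cp:
  c0: data parity 0, sent cp 0 → ok
  c1: data parity 0, sent cp 0 → ok
  c2: data parity 1, sent cp 0 → mismatch
  c3: data parity 0, sent cp 0 → ok
  c4: data parity 0, sent cp 0 → ok
Exactly one row (r1) and one column (c2) fail → the flipped bit is at their intersection.

row 1, column 2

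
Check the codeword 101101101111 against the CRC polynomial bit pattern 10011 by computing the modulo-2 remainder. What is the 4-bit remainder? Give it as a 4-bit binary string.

0100

Modulo-2 division of 101101101111 by 10011:
  pos 0: 10110 XOR 10011 = 00101
  pos 2: 10111 XOR 10011 = 00100
  pos 4: 10001 XOR 10011 = 00010
  pos 7: 10111 XOR 10011 = 00100
Remainder = 0100 (nonzero — an error is detected).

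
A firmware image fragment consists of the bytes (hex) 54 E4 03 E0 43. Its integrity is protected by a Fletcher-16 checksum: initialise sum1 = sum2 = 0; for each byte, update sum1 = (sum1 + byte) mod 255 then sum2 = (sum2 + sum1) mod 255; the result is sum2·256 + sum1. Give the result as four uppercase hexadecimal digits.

Running sums (mod 255):
  after byte 0 (54): sum1=84, sum2=84
  after byte 1 (E4): sum1=57, sum2=141
  after byte 2 (03): sum1=60, sum2=201
  after byte 3 (E0): sum1=29, sum2=230
  after byte 4 (43): sum1=96, sum2=71
Checksum = sum2·256 + sum1 = 71·256 + 96 = 18272 = 0x4760.

4760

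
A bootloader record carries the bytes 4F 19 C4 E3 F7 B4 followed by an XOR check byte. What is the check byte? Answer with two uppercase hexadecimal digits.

32

XOR the bytes together:
  start with 0x4F
  0x4F ⊕ 0x19 = 0x56
  0x56 ⊕ 0xC4 = 0x92
  0x92 ⊕ 0xE3 = 0x71
  0x71 ⊕ 0xF7 = 0x86
  0x86 ⊕ 0xB4 = 0x32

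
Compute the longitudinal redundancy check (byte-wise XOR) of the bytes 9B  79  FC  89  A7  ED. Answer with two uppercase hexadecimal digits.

XOR the bytes together:
  start with 0x9B
  0x9B ⊕ 0x79 = 0xE2
  0xE2 ⊕ 0xFC = 0x1E
  0x1E ⊕ 0x89 = 0x97
  0x97 ⊕ 0xA7 = 0x30
  0x30 ⊕ 0xED = 0xDD

DD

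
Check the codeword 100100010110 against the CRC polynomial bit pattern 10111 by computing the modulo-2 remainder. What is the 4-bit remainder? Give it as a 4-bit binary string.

Modulo-2 division of 100100010110 by 10111:
  pos 0: 10010 XOR 10111 = 00101
  pos 2: 10100 XOR 10111 = 00011
  pos 5: 11101 XOR 10111 = 01010
  pos 6: 10101 XOR 10111 = 00010
Remainder = 0100 (nonzero — an error is detected).

0100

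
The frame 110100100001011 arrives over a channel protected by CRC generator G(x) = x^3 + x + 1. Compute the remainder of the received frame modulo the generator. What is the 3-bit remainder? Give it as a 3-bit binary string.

Modulo-2 division of 110100100001011 by 1011:
  pos 0: 1101 XOR 1011 = 0110
  pos 1: 1100 XOR 1011 = 0111
  pos 2: 1110 XOR 1011 = 0101
  pos 3: 1011 XOR 1011 = 0000
  pos 11: 1011 XOR 1011 = 0000
Remainder = 000 (zero — the frame passes the CRC check).

000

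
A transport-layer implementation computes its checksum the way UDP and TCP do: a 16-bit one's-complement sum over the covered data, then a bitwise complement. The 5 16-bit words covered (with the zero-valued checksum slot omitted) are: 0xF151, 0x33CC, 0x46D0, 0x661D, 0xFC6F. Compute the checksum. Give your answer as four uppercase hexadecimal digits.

One's-complement addition (fold any carry out of bit 15 back into bit 0):
  0xF151 + 0x33CC = 0x1251D → wrap carry → 0x251E
  0x251E + 0x46D0 = 0x06BEE
  0x6BEE + 0x661D = 0x0D20B
  0xD20B + 0xFC6F = 0x1CE7A → wrap carry → 0xCE7B
One's-complement sum = 0xCE7B.
Checksum = ~0xCE7B & 0xFFFF = 0x3184.

3184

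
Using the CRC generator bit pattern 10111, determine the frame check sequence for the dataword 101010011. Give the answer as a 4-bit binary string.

1101

Append 4 zeros: 1010100110000. Divide by 10111 (XOR where the leading bit is 1):
  pos 0: 10101 XOR 10111 = 00010
  pos 3: 10001 XOR 10111 = 00110
  pos 5: 11010 XOR 10111 = 01101
  pos 6: 11010 XOR 10111 = 01101
  pos 7: 11010 XOR 10111 = 01101
  pos 8: 11010 XOR 10111 = 01101
Remainder (last 4 bits) = 1101. This is the CRC / FCS.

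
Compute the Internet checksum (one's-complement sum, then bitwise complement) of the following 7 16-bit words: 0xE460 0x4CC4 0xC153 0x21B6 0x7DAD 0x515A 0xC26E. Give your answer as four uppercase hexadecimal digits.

One's-complement addition (fold any carry out of bit 15 back into bit 0):
  0xE460 + 0x4CC4 = 0x13124 → wrap carry → 0x3125
  0x3125 + 0xC153 = 0x0F278
  0xF278 + 0x21B6 = 0x1142E → wrap carry → 0x142F
  0x142F + 0x7DAD = 0x091DC
  0x91DC + 0x515A = 0x0E336
  0xE336 + 0xC26E = 0x1A5A4 → wrap carry → 0xA5A5
One's-complement sum = 0xA5A5.
Checksum = ~0xA5A5 & 0xFFFF = 0x5A5A.

5A5A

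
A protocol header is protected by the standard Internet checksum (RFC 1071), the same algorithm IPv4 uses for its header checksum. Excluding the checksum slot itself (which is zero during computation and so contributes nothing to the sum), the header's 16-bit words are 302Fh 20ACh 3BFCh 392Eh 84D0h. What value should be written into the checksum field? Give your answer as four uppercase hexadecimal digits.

B529

One's-complement addition (fold any carry out of bit 15 back into bit 0):
  0x302F + 0x20AC = 0x050DB
  0x50DB + 0x3BFC = 0x08CD7
  0x8CD7 + 0x392E = 0x0C605
  0xC605 + 0x84D0 = 0x14AD5 → wrap carry → 0x4AD6
One's-complement sum = 0x4AD6.
Checksum = ~0x4AD6 & 0xFFFF = 0xB529.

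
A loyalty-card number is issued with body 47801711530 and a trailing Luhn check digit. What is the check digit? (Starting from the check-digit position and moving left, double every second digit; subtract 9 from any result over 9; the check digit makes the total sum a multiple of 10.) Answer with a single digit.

2

Partial digits right→left: 0 3 5 1 1 7 1 0 8 7 4
Double every second digit counting from the check-digit position (so the 1st, 3rd, 5th, ... of the partial from the right).
  doubled (with −9 where >9): 0 1 2 2 7 8 → sum 20
  kept as-is: 3 1 7 0 7 → sum 18
Total = 20 + 18 = 38.
Check digit = (10 − (38 mod 10)) mod 10 = 2.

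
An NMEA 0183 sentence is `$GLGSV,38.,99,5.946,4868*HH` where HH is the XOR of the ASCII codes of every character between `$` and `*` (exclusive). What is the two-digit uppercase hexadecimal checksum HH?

XOR the ASCII codes of the payload characters:
  'G' = 0x47 → acc = 0x47
  'L' = 0x4C → acc = 0x0B
  'G' = 0x47 → acc = 0x4C
  'S' = 0x53 → acc = 0x1F
  'V' = 0x56 → acc = 0x49
  ',' = 0x2C → acc = 0x65
  '3' = 0x33 → acc = 0x56
  '8' = 0x38 → acc = 0x6E
  '.' = 0x2E → acc = 0x40
  ',' = 0x2C → acc = 0x6C
  '9' = 0x39 → acc = 0x55
  '9' = 0x39 → acc = 0x6C
  ',' = 0x2C → acc = 0x40
  '5' = 0x35 → acc = 0x75
  '.' = 0x2E → acc = 0x5B
  '9' = 0x39 → acc = 0x62
  '4' = 0x34 → acc = 0x56
  '6' = 0x36 → acc = 0x60
  ',' = 0x2C → acc = 0x4C
  '4' = 0x34 → acc = 0x78
  '8' = 0x38 → acc = 0x40
  '6' = 0x36 → acc = 0x76
  '8' = 0x38 → acc = 0x4E
Checksum = 0x4E.

4E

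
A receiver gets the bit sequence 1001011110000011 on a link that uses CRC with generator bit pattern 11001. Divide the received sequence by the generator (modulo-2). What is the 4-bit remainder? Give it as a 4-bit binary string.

0111

Modulo-2 division of 1001011110000011 by 11001:
  pos 0: 10010 XOR 11001 = 01011
  pos 1: 10111 XOR 11001 = 01110
  pos 2: 11101 XOR 11001 = 00100
  pos 4: 10011 XOR 11001 = 01010
  pos 5: 10100 XOR 11001 = 01101
  pos 6: 11010 XOR 11001 = 00011
  pos 9: 11000 XOR 11001 = 00001
Remainder = 0111 (nonzero — an error is detected).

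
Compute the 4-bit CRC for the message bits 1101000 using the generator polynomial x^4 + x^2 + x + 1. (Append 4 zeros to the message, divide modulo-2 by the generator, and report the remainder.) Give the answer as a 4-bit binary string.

Append 4 zeros: 11010000000. Divide by 10111 (XOR where the leading bit is 1):
  pos 0: 11010 XOR 10111 = 01101
  pos 1: 11010 XOR 10111 = 01101
  pos 2: 11010 XOR 10111 = 01101
  pos 3: 11010 XOR 10111 = 01101
  pos 4: 11010 XOR 10111 = 01101
  pos 5: 11010 XOR 10111 = 01101
  pos 6: 11010 XOR 10111 = 01101
Remainder (last 4 bits) = 1101. This is the CRC / FCS.

1101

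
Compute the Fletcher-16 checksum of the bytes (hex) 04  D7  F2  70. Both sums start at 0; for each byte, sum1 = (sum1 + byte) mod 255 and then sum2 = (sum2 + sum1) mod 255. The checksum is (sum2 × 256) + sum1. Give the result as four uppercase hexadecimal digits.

ED3F

Running sums (mod 255):
  after byte 0 (04): sum1=4, sum2=4
  after byte 1 (D7): sum1=219, sum2=223
  after byte 2 (F2): sum1=206, sum2=174
  after byte 3 (70): sum1=63, sum2=237
Checksum = sum2·256 + sum1 = 237·256 + 63 = 60735 = 0xED3F.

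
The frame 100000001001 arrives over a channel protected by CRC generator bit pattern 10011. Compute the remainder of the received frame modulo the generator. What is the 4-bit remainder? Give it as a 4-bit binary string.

0111

Modulo-2 division of 100000001001 by 10011:
  pos 0: 10000 XOR 10011 = 00011
  pos 3: 11000 XOR 10011 = 01011
  pos 4: 10111 XOR 10011 = 00100
  pos 6: 10000 XOR 10011 = 00011
Remainder = 0111 (nonzero — an error is detected).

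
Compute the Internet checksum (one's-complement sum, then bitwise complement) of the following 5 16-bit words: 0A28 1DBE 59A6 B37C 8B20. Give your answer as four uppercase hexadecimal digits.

3FD6

One's-complement addition (fold any carry out of bit 15 back into bit 0):
  0x0A28 + 0x1DBE = 0x027E6
  0x27E6 + 0x59A6 = 0x0818C
  0x818C + 0xB37C = 0x13508 → wrap carry → 0x3509
  0x3509 + 0x8B20 = 0x0C029
One's-complement sum = 0xC029.
Checksum = ~0xC029 & 0xFFFF = 0x3FD6.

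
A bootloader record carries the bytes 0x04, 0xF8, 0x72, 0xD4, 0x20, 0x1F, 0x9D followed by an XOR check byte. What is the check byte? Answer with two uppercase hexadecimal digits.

F8

XOR the bytes together:
  start with 0x04
  0x04 ⊕ 0xF8 = 0xFC
  0xFC ⊕ 0x72 = 0x8E
  0x8E ⊕ 0xD4 = 0x5A
  0x5A ⊕ 0x20 = 0x7A
  0x7A ⊕ 0x1F = 0x65
  0x65 ⊕ 0x9D = 0xF8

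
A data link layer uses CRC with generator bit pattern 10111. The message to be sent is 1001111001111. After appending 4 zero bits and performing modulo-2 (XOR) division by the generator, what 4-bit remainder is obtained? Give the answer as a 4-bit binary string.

Append 4 zeros: 10011110011110000. Divide by 10111 (XOR where the leading bit is 1):
  pos 0: 10011 XOR 10111 = 00100
  pos 2: 10011 XOR 10111 = 00100
  pos 4: 10000 XOR 10111 = 00111
  pos 6: 11111 XOR 10111 = 01000
  pos 7: 10001 XOR 10111 = 00110
  pos 9: 11010 XOR 10111 = 01101
  pos 10: 11010 XOR 10111 = 01101
  pos 11: 11010 XOR 10111 = 01101
  pos 12: 11010 XOR 10111 = 01101
Remainder (last 4 bits) = 1101. This is the CRC / FCS.

1101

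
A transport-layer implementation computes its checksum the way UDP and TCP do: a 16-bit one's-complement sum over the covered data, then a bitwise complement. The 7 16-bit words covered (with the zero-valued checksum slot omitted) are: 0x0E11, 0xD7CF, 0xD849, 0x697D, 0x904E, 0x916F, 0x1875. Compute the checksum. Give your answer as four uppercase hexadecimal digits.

One's-complement addition (fold any carry out of bit 15 back into bit 0):
  0x0E11 + 0xD7CF = 0x0E5E0
  0xE5E0 + 0xD849 = 0x1BE29 → wrap carry → 0xBE2A
  0xBE2A + 0x697D = 0x127A7 → wrap carry → 0x27A8
  0x27A8 + 0x904E = 0x0B7F6
  0xB7F6 + 0x916F = 0x14965 → wrap carry → 0x4966
  0x4966 + 0x1875 = 0x061DB
One's-complement sum = 0x61DB.
Checksum = ~0x61DB & 0xFFFF = 0x9E24.

9E24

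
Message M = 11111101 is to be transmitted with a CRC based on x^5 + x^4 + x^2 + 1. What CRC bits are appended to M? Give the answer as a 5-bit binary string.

Append 5 zeros: 1111110100000. Divide by 110101 (XOR where the leading bit is 1):
  pos 0: 111111 XOR 110101 = 001010
  pos 2: 101001 XOR 110101 = 011100
  pos 3: 111000 XOR 110101 = 001101
  pos 5: 110100 XOR 110101 = 000001
Remainder (last 5 bits) = 00100. This is the CRC / FCS.

00100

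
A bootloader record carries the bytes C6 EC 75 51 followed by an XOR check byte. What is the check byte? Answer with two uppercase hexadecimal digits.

XOR the bytes together:
  start with 0xC6
  0xC6 ⊕ 0xEC = 0x2A
  0x2A ⊕ 0x75 = 0x5F
  0x5F ⊕ 0x51 = 0x0E

0E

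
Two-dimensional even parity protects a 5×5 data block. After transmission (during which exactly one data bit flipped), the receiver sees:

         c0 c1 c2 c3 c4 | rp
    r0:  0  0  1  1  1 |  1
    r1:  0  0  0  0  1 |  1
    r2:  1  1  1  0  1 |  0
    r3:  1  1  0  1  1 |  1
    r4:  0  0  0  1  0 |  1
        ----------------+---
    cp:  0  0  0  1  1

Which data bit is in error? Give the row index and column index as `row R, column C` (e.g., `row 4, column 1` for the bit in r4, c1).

row 3, column 4

Recompute each row's even parity and compare to rp:
  r0: data parity 1, sent rp 1 → ok
  r1: data parity 1, sent rp 1 → ok
  r2: data parity 0, sent rp 0 → ok
  r3: data parity 0, sent rp 1 → mismatch
  r4: data parity 1, sent rp 1 → ok
Recompute each column's even parity and compare to cp:
  c0: data parity 0, sent cp 0 → ok
  c1: data parity 0, sent cp 0 → ok
  c2: data parity 0, sent cp 0 → ok
  c3: data parity 1, sent cp 1 → ok
  c4: data parity 0, sent cp 1 → mismatch
Exactly one row (r3) and one column (c4) fail → the flipped bit is at their intersection.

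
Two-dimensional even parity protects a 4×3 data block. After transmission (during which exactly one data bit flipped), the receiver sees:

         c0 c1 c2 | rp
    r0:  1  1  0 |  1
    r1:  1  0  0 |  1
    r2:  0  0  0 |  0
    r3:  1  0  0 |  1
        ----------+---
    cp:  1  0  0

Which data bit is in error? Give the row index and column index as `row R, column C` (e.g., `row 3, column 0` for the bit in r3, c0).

Recompute each row's even parity and compare to rp:
  r0: data parity 0, sent rp 1 → mismatch
  r1: data parity 1, sent rp 1 → ok
  r2: data parity 0, sent rp 0 → ok
  r3: data parity 1, sent rp 1 → ok
Recompute each column's even parity and compare to cp:
  c0: data parity 1, sent cp 1 → ok
  c1: data parity 1, sent cp 0 → mismatch
  c2: data parity 0, sent cp 0 → ok
Exactly one row (r0) and one column (c1) fail → the flipped bit is at their intersection.

row 0, column 1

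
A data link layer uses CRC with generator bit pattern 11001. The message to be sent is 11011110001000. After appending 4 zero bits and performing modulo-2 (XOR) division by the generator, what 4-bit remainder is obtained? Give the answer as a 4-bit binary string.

0101

Append 4 zeros: 110111100010000000. Divide by 11001 (XOR where the leading bit is 1):
  pos 0: 11011 XOR 11001 = 00010
  pos 3: 10110 XOR 11001 = 01111
  pos 4: 11110 XOR 11001 = 00111
  pos 6: 11101 XOR 11001 = 00100
  pos 8: 10000 XOR 11001 = 01001
  pos 9: 10010 XOR 11001 = 01011
  pos 10: 10110 XOR 11001 = 01111
  pos 11: 11110 XOR 11001 = 00111
  pos 13: 11100 XOR 11001 = 00101
Remainder (last 4 bits) = 0101. This is the CRC / FCS.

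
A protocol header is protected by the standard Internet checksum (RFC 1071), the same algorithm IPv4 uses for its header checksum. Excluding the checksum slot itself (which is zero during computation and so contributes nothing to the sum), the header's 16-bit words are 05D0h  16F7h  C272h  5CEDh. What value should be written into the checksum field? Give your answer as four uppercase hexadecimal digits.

C3D8

One's-complement addition (fold any carry out of bit 15 back into bit 0):
  0x05D0 + 0x16F7 = 0x01CC7
  0x1CC7 + 0xC272 = 0x0DF39
  0xDF39 + 0x5CED = 0x13C26 → wrap carry → 0x3C27
One's-complement sum = 0x3C27.
Checksum = ~0x3C27 & 0xFFFF = 0xC3D8.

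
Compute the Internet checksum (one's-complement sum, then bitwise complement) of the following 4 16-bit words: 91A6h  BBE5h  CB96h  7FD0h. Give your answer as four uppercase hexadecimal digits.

670C

One's-complement addition (fold any carry out of bit 15 back into bit 0):
  0x91A6 + 0xBBE5 = 0x14D8B → wrap carry → 0x4D8C
  0x4D8C + 0xCB96 = 0x11922 → wrap carry → 0x1923
  0x1923 + 0x7FD0 = 0x098F3
One's-complement sum = 0x98F3.
Checksum = ~0x98F3 & 0xFFFF = 0x670C.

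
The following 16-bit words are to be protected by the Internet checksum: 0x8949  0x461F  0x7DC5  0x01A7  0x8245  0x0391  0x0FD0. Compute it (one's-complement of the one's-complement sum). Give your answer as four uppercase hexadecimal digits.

One's-complement addition (fold any carry out of bit 15 back into bit 0):
  0x8949 + 0x461F = 0x0CF68
  0xCF68 + 0x7DC5 = 0x14D2D → wrap carry → 0x4D2E
  0x4D2E + 0x01A7 = 0x04ED5
  0x4ED5 + 0x8245 = 0x0D11A
  0xD11A + 0x0391 = 0x0D4AB
  0xD4AB + 0x0FD0 = 0x0E47B
One's-complement sum = 0xE47B.
Checksum = ~0xE47B & 0xFFFF = 0x1B84.

1B84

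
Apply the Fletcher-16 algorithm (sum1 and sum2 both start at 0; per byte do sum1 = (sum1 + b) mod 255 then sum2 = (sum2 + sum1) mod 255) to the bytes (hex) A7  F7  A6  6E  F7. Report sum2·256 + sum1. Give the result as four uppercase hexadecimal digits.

Running sums (mod 255):
  after byte 0 (A7): sum1=167, sum2=167
  after byte 1 (F7): sum1=159, sum2=71
  after byte 2 (A6): sum1=70, sum2=141
  after byte 3 (6E): sum1=180, sum2=66
  after byte 4 (F7): sum1=172, sum2=238
Checksum = sum2·256 + sum1 = 238·256 + 172 = 61100 = 0xEEAC.

EEAC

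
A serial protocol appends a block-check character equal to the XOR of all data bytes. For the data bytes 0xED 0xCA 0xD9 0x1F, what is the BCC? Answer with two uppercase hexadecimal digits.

E1

XOR the bytes together:
  start with 0xED
  0xED ⊕ 0xCA = 0x27
  0x27 ⊕ 0xD9 = 0xFE
  0xFE ⊕ 0x1F = 0xE1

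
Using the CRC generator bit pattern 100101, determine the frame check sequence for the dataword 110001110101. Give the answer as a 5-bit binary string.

11001

Append 5 zeros: 11000111010100000. Divide by 100101 (XOR where the leading bit is 1):
  pos 0: 110001 XOR 100101 = 010100
  pos 1: 101001 XOR 100101 = 001100
  pos 3: 110010 XOR 100101 = 010111
  pos 4: 101111 XOR 100101 = 001010
  pos 6: 101001 XOR 100101 = 001100
  pos 8: 110000 XOR 100101 = 010101
  pos 9: 101010 XOR 100101 = 001111
  pos 11: 111100 XOR 100101 = 011001
Remainder (last 5 bits) = 11001. This is the CRC / FCS.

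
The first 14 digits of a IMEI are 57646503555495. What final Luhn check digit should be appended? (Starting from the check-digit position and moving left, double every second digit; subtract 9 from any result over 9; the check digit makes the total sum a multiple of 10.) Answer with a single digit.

Partial digits right→left: 5 9 4 5 5 5 3 0 5 6 4 6 7 5
Double every second digit counting from the check-digit position (so the 1st, 3rd, 5th, ... of the partial from the right).
  doubled (with −9 where >9): 1 8 1 6 1 8 5 → sum 30
  kept as-is: 9 5 5 0 6 6 5 → sum 36
Total = 30 + 36 = 66.
Check digit = (10 − (66 mod 10)) mod 10 = 4.

4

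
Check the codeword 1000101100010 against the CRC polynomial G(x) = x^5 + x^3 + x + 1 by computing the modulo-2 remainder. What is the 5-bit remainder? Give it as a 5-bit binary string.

01011

Modulo-2 division of 1000101100010 by 101011:
  pos 0: 100010 XOR 101011 = 001001
  pos 2: 100111 XOR 101011 = 001100
  pos 4: 110000 XOR 101011 = 011011
  pos 5: 110110 XOR 101011 = 011101
  pos 6: 111011 XOR 101011 = 010000
  pos 7: 100000 XOR 101011 = 001011
Remainder = 01011 (nonzero — an error is detected).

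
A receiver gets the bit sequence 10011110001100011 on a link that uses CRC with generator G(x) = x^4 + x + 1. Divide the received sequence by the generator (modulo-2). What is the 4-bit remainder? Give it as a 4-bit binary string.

Modulo-2 division of 10011110001100011 by 10011:
  pos 0: 10011 XOR 10011 = 00000
  pos 5: 11000 XOR 10011 = 01011
  pos 6: 10111 XOR 10011 = 00100
  pos 8: 10010 XOR 10011 = 00001
  pos 12: 10011 XOR 10011 = 00000
Remainder = 0000 (zero — the frame passes the CRC check).

0000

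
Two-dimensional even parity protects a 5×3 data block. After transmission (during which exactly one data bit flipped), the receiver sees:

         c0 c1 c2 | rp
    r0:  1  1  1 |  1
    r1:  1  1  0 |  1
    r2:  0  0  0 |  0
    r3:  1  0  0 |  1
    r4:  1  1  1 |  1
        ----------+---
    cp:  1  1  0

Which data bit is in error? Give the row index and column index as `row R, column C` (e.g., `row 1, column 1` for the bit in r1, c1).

Recompute each row's even parity and compare to rp:
  r0: data parity 1, sent rp 1 → ok
  r1: data parity 0, sent rp 1 → mismatch
  r2: data parity 0, sent rp 0 → ok
  r3: data parity 1, sent rp 1 → ok
  r4: data parity 1, sent rp 1 → ok
Recompute each column's even parity and compare to cp:
  c0: data parity 0, sent cp 1 → mismatch
  c1: data parity 1, sent cp 1 → ok
  c2: data parity 0, sent cp 0 → ok
Exactly one row (r1) and one column (c0) fail → the flipped bit is at their intersection.

row 1, column 0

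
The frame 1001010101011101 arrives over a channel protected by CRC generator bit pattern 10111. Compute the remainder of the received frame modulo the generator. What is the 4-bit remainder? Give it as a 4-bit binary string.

0111

Modulo-2 division of 1001010101011101 by 10111:
  pos 0: 10010 XOR 10111 = 00101
  pos 2: 10110 XOR 10111 = 00001
  pos 6: 11010 XOR 10111 = 01101
  pos 7: 11011 XOR 10111 = 01100
  pos 8: 11001 XOR 10111 = 01110
  pos 9: 11101 XOR 10111 = 01010
  pos 10: 10100 XOR 10111 = 00011
Remainder = 0111 (nonzero — an error is detected).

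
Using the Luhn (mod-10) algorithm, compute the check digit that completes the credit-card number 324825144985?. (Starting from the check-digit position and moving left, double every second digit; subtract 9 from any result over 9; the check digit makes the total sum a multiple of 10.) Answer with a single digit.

Partial digits right→left: 5 8 9 4 4 1 5 2 8 4 2 3
Double every second digit counting from the check-digit position (so the 1st, 3rd, 5th, ... of the partial from the right).
  doubled (with −9 where >9): 1 9 8 1 7 4 → sum 30
  kept as-is: 8 4 1 2 4 3 → sum 22
Total = 30 + 22 = 52.
Check digit = (10 − (52 mod 10)) mod 10 = 8.

8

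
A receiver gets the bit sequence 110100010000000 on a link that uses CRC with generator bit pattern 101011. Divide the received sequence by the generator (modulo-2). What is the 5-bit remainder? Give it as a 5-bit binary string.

Modulo-2 division of 110100010000000 by 101011:
  pos 0: 110100 XOR 101011 = 011111
  pos 1: 111110 XOR 101011 = 010101
  pos 2: 101011 XOR 101011 = 000000
Remainder = 00000 (zero — the frame passes the CRC check).

00000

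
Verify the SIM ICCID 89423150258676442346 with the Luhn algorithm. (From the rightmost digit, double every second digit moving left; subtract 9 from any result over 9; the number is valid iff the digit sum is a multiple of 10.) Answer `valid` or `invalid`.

valid

From the right, keep odd positions and double even positions (subtract 9 from any doubled value over 9):
  doubled (positions 2,4,...): 8 4 8 5 7 4 1 6 8 7 → sum 58
  kept (positions 1,3,...): 6 3 4 6 6 5 0 1 2 9 → sum 42
Total = 100.
100 mod 10 = 0, so the number is valid.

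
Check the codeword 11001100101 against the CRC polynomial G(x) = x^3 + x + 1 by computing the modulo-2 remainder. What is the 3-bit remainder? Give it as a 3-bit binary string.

000

Modulo-2 division of 11001100101 by 1011:
  pos 0: 1100 XOR 1011 = 0111
  pos 1: 1111 XOR 1011 = 0100
  pos 2: 1001 XOR 1011 = 0010
  pos 4: 1000 XOR 1011 = 0011
  pos 6: 1110 XOR 1011 = 0101
  pos 7: 1011 XOR 1011 = 0000
Remainder = 000 (zero — the frame passes the CRC check).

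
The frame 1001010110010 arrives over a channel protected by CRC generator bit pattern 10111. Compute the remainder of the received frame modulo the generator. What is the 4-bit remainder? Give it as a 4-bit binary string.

Modulo-2 division of 1001010110010 by 10111:
  pos 0: 10010 XOR 10111 = 00101
  pos 2: 10110 XOR 10111 = 00001
  pos 6: 11100 XOR 10111 = 01011
  pos 7: 10111 XOR 10111 = 00000
Remainder = 0000 (zero — the frame passes the CRC check).

0000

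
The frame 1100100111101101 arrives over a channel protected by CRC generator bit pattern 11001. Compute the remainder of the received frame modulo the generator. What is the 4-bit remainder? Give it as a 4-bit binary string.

Modulo-2 division of 1100100111101101 by 11001:
  pos 0: 11001 XOR 11001 = 00000
  pos 7: 11110 XOR 11001 = 00111
  pos 9: 11111 XOR 11001 = 00110
  pos 11: 11001 XOR 11001 = 00000
Remainder = 0000 (zero — the frame passes the CRC check).

0000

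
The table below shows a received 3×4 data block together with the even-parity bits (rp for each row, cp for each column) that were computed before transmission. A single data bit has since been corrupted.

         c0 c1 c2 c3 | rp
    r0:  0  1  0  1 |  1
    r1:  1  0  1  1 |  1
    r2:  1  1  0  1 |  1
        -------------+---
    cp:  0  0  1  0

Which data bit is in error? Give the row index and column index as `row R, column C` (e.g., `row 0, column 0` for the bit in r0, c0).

Recompute each row's even parity and compare to rp:
  r0: data parity 0, sent rp 1 → mismatch
  r1: data parity 1, sent rp 1 → ok
  r2: data parity 1, sent rp 1 → ok
Recompute each column's even parity and compare to cp:
  c0: data parity 0, sent cp 0 → ok
  c1: data parity 0, sent cp 0 → ok
  c2: data parity 1, sent cp 1 → ok
  c3: data parity 1, sent cp 0 → mismatch
Exactly one row (r0) and one column (c3) fail → the flipped bit is at their intersection.

row 0, column 3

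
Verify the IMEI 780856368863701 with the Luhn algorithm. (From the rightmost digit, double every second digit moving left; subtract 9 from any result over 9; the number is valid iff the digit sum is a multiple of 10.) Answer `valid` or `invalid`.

valid

From the right, keep odd positions and double even positions (subtract 9 from any doubled value over 9):
  doubled (positions 2,4,...): 0 6 7 3 3 7 7 → sum 33
  kept (positions 1,3,...): 1 7 6 8 3 5 0 7 → sum 37
Total = 70.
70 mod 10 = 0, so the number is valid.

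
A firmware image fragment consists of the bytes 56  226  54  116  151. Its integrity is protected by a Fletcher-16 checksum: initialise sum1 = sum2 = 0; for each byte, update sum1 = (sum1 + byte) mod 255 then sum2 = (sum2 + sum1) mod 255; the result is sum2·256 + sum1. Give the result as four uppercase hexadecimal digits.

Running sums (mod 255):
  after byte 0 (56): sum1=56, sum2=56
  after byte 1 (226): sum1=27, sum2=83
  after byte 2 (54): sum1=81, sum2=164
  after byte 3 (116): sum1=197, sum2=106
  after byte 4 (151): sum1=93, sum2=199
Checksum = sum2·256 + sum1 = 199·256 + 93 = 51037 = 0xC75D.

C75D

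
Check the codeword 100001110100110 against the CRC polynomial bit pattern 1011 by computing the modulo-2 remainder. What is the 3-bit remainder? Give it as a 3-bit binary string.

Modulo-2 division of 100001110100110 by 1011:
  pos 0: 1000 XOR 1011 = 0011
  pos 2: 1101 XOR 1011 = 0110
  pos 3: 1101 XOR 1011 = 0110
  pos 4: 1101 XOR 1011 = 0110
  pos 5: 1100 XOR 1011 = 0111
  pos 6: 1111 XOR 1011 = 0100
  pos 7: 1000 XOR 1011 = 0011
  pos 9: 1101 XOR 1011 = 0110
  pos 10: 1101 XOR 1011 = 0110
  pos 11: 1100 XOR 1011 = 0111
Remainder = 111 (nonzero — an error is detected).

111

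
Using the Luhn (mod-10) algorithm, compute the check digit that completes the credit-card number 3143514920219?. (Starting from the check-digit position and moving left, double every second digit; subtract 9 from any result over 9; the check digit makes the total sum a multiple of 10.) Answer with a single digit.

5

Partial digits right→left: 9 1 2 0 2 9 4 1 5 3 4 1 3
Double every second digit counting from the check-digit position (so the 1st, 3rd, 5th, ... of the partial from the right).
  doubled (with −9 where >9): 9 4 4 8 1 8 6 → sum 40
  kept as-is: 1 0 9 1 3 1 → sum 15
Total = 40 + 15 = 55.
Check digit = (10 − (55 mod 10)) mod 10 = 5.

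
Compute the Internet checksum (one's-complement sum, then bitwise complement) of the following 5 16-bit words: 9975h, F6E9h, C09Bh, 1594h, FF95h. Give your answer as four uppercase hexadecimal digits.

99DA

One's-complement addition (fold any carry out of bit 15 back into bit 0):
  0x9975 + 0xF6E9 = 0x1905E → wrap carry → 0x905F
  0x905F + 0xC09B = 0x150FA → wrap carry → 0x50FB
  0x50FB + 0x1594 = 0x0668F
  0x668F + 0xFF95 = 0x16624 → wrap carry → 0x6625
One's-complement sum = 0x6625.
Checksum = ~0x6625 & 0xFFFF = 0x99DA.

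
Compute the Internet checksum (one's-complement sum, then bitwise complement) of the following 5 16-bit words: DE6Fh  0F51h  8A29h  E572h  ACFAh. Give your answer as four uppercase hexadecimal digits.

One's-complement addition (fold any carry out of bit 15 back into bit 0):
  0xDE6F + 0x0F51 = 0x0EDC0
  0xEDC0 + 0x8A29 = 0x177E9 → wrap carry → 0x77EA
  0x77EA + 0xE572 = 0x15D5C → wrap carry → 0x5D5D
  0x5D5D + 0xACFA = 0x10A57 → wrap carry → 0x0A58
One's-complement sum = 0x0A58.
Checksum = ~0x0A58 & 0xFFFF = 0xF5A7.

F5A7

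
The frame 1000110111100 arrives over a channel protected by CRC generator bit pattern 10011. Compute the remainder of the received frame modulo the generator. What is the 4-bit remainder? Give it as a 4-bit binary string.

Modulo-2 division of 1000110111100 by 10011:
  pos 0: 10001 XOR 10011 = 00010
  pos 3: 10101 XOR 10011 = 00110
  pos 5: 11011 XOR 10011 = 01000
  pos 6: 10001 XOR 10011 = 00010
Remainder = 1000 (nonzero — an error is detected).

1000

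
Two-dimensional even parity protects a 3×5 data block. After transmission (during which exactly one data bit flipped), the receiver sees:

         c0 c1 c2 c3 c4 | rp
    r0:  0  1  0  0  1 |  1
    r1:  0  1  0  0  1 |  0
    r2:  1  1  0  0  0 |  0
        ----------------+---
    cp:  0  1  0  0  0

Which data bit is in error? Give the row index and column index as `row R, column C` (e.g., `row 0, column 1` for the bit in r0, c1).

Recompute each row's even parity and compare to rp:
  r0: data parity 0, sent rp 1 → mismatch
  r1: data parity 0, sent rp 0 → ok
  r2: data parity 0, sent rp 0 → ok
Recompute each column's even parity and compare to cp:
  c0: data parity 1, sent cp 0 → mismatch
  c1: data parity 1, sent cp 1 → ok
  c2: data parity 0, sent cp 0 → ok
  c3: data parity 0, sent cp 0 → ok
  c4: data parity 0, sent cp 0 → ok
Exactly one row (r0) and one column (c0) fail → the flipped bit is at their intersection.

row 0, column 0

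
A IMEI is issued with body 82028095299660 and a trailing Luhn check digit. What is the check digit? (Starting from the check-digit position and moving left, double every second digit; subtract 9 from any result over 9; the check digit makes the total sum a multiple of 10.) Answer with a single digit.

7

Partial digits right→left: 0 6 6 9 9 2 5 9 0 8 2 0 2 8
Double every second digit counting from the check-digit position (so the 1st, 3rd, 5th, ... of the partial from the right).
  doubled (with −9 where >9): 0 3 9 1 0 4 4 → sum 21
  kept as-is: 6 9 2 9 8 0 8 → sum 42
Total = 21 + 42 = 63.
Check digit = (10 − (63 mod 10)) mod 10 = 7.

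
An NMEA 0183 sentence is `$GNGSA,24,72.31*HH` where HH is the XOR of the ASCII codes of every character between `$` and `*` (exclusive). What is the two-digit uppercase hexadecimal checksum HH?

73

XOR the ASCII codes of the payload characters:
  'G' = 0x47 → acc = 0x47
  'N' = 0x4E → acc = 0x09
  'G' = 0x47 → acc = 0x4E
  'S' = 0x53 → acc = 0x1D
  'A' = 0x41 → acc = 0x5C
  ',' = 0x2C → acc = 0x70
  '2' = 0x32 → acc = 0x42
  '4' = 0x34 → acc = 0x76
  ',' = 0x2C → acc = 0x5A
  '7' = 0x37 → acc = 0x6D
  '2' = 0x32 → acc = 0x5F
  '.' = 0x2E → acc = 0x71
  '3' = 0x33 → acc = 0x42
  '1' = 0x31 → acc = 0x73
Checksum = 0x73.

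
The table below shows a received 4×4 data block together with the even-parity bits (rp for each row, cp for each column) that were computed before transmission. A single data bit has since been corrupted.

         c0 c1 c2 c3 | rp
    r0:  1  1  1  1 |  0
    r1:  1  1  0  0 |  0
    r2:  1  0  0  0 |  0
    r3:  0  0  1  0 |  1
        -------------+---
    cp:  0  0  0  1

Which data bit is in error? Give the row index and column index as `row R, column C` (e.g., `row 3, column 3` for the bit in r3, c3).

Recompute each row's even parity and compare to rp:
  r0: data parity 0, sent rp 0 → ok
  r1: data parity 0, sent rp 0 → ok
  r2: data parity 1, sent rp 0 → mismatch
  r3: data parity 1, sent rp 1 → ok
Recompute each column's even parity and compare to cp:
  c0: data parity 1, sent cp 0 → mismatch
  c1: data parity 0, sent cp 0 → ok
  c2: data parity 0, sent cp 0 → ok
  c3: data parity 1, sent cp 1 → ok
Exactly one row (r2) and one column (c0) fail → the flipped bit is at their intersection.

row 2, column 0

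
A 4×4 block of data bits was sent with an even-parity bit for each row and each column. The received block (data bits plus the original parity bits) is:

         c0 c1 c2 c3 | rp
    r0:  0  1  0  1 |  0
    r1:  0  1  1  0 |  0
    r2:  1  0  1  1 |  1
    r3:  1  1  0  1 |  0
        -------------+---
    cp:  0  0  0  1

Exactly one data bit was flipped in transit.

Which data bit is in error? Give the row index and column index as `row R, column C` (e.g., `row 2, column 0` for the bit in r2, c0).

Recompute each row's even parity and compare to rp:
  r0: data parity 0, sent rp 0 → ok
  r1: data parity 0, sent rp 0 → ok
  r2: data parity 1, sent rp 1 → ok
  r3: data parity 1, sent rp 0 → mismatch
Recompute each column's even parity and compare to cp:
  c0: data parity 0, sent cp 0 → ok
  c1: data parity 1, sent cp 0 → mismatch
  c2: data parity 0, sent cp 0 → ok
  c3: data parity 1, sent cp 1 → ok
Exactly one row (r3) and one column (c1) fail → the flipped bit is at their intersection.

row 3, column 1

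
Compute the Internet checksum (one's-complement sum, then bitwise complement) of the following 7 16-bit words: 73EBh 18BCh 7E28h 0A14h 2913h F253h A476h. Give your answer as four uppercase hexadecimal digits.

2B3E

One's-complement addition (fold any carry out of bit 15 back into bit 0):
  0x73EB + 0x18BC = 0x08CA7
  0x8CA7 + 0x7E28 = 0x10ACF → wrap carry → 0x0AD0
  0x0AD0 + 0x0A14 = 0x014E4
  0x14E4 + 0x2913 = 0x03DF7
  0x3DF7 + 0xF253 = 0x1304A → wrap carry → 0x304B
  0x304B + 0xA476 = 0x0D4C1
One's-complement sum = 0xD4C1.
Checksum = ~0xD4C1 & 0xFFFF = 0x2B3E.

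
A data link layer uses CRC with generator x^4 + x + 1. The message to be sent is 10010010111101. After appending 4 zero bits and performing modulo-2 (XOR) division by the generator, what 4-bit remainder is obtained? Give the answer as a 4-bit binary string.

1000

Append 4 zeros: 100100101111010000. Divide by 10011 (XOR where the leading bit is 1):
  pos 0: 10010 XOR 10011 = 00001
  pos 4: 10101 XOR 10011 = 00110
  pos 6: 11011 XOR 10011 = 01000
  pos 7: 10001 XOR 10011 = 00010
  pos 10: 10010 XOR 10011 = 00001
Remainder (last 4 bits) = 1000. This is the CRC / FCS.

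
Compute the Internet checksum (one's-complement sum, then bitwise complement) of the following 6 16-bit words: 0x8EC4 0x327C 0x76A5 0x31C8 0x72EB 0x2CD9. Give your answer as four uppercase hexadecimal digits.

One's-complement addition (fold any carry out of bit 15 back into bit 0):
  0x8EC4 + 0x327C = 0x0C140
  0xC140 + 0x76A5 = 0x137E5 → wrap carry → 0x37E6
  0x37E6 + 0x31C8 = 0x069AE
  0x69AE + 0x72EB = 0x0DC99
  0xDC99 + 0x2CD9 = 0x10972 → wrap carry → 0x0973
One's-complement sum = 0x0973.
Checksum = ~0x0973 & 0xFFFF = 0xF68C.

F68C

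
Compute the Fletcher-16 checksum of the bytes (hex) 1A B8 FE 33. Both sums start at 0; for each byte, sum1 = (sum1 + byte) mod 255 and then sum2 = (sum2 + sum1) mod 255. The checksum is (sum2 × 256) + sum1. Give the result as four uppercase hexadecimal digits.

Running sums (mod 255):
  after byte 0 (1A): sum1=26, sum2=26
  after byte 1 (B8): sum1=210, sum2=236
  after byte 2 (FE): sum1=209, sum2=190
  after byte 3 (33): sum1=5, sum2=195
Checksum = sum2·256 + sum1 = 195·256 + 5 = 49925 = 0xC305.

C305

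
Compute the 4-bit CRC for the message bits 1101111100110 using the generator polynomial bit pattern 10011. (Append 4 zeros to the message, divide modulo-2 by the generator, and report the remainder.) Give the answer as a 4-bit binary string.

1000

Append 4 zeros: 11011111001100000. Divide by 10011 (XOR where the leading bit is 1):
  pos 0: 11011 XOR 10011 = 01000
  pos 1: 10001 XOR 10011 = 00010
  pos 4: 10110 XOR 10011 = 00101
  pos 6: 10101 XOR 10011 = 00110
  pos 8: 11010 XOR 10011 = 01001
  pos 9: 10010 XOR 10011 = 00001
Remainder (last 4 bits) = 1000. This is the CRC / FCS.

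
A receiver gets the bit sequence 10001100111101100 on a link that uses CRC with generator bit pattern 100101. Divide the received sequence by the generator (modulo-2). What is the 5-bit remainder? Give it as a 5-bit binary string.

Modulo-2 division of 10001100111101100 by 100101:
  pos 0: 100011 XOR 100101 = 000110
  pos 3: 110001 XOR 100101 = 010100
  pos 4: 101001 XOR 100101 = 001100
  pos 6: 110011 XOR 100101 = 010110
  pos 7: 101100 XOR 100101 = 001001
  pos 9: 100111 XOR 100101 = 000010
Remainder = 01000 (nonzero — an error is detected).

01000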